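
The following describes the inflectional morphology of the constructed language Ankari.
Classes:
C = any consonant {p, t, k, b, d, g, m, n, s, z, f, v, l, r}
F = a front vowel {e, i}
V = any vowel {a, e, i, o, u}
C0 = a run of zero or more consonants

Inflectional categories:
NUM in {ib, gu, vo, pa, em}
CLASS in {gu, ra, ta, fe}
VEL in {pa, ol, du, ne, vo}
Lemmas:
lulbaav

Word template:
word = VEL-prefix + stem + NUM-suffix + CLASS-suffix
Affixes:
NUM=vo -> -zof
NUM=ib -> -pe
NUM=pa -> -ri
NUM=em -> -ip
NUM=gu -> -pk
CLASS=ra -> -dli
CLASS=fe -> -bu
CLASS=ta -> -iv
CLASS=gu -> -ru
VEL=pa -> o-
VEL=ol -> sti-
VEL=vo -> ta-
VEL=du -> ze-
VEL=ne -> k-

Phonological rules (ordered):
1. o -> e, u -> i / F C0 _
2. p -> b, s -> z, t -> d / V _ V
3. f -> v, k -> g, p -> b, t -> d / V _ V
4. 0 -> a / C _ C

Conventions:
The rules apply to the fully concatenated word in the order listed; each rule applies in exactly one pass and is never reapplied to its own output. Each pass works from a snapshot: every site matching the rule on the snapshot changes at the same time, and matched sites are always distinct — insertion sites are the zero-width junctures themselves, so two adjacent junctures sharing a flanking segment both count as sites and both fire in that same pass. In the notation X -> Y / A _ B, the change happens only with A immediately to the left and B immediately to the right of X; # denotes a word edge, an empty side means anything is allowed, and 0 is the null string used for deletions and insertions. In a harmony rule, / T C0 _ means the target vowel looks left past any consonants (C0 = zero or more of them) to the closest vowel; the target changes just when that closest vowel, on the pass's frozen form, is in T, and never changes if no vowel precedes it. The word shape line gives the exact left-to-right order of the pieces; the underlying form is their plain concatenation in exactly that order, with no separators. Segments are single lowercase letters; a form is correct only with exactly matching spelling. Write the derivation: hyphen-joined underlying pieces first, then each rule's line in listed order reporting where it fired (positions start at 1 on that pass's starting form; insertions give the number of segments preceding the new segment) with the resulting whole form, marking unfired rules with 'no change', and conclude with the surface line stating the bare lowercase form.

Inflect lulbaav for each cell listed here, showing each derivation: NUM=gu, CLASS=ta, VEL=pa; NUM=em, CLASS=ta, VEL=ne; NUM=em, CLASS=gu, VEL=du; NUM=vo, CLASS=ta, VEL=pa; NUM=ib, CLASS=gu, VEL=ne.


cell NUM=gu, CLASS=ta, VEL=pa:
underlying: o-lulbaav-pk-iv
1. o -> e, u -> i / F C0 _: no change
2. p -> b, s -> z, t -> d / V _ V: no change
3. f -> v, k -> g, p -> b, t -> d / V _ V: no change
4. 0 -> a / C _ C: inserts after position(s) 4, 8, 9: olulabaavapakiv
surface: olulabaavapakiv

cell NUM=em, CLASS=ta, VEL=ne:
underlying: k-lulbaav-ip-iv
1. o -> e, u -> i / F C0 _: no change
2. p -> b, s -> z, t -> d / V _ V: fires at position(s) 10: klulbaavibiv
3. f -> v, k -> g, p -> b, t -> d / V _ V: no change
4. 0 -> a / C _ C: inserts after position(s) 1, 4: kalulabaavibiv
surface: kalulabaavibiv

cell NUM=em, CLASS=gu, VEL=du:
underlying: ze-lulbaav-ip-ru
1. o -> e, u -> i / F C0 _: fires at position(s) 4, 13: zelilbaavipri
2. p -> b, s -> z, t -> d / V _ V: no change
3. f -> v, k -> g, p -> b, t -> d / V _ V: no change
4. 0 -> a / C _ C: inserts after position(s) 5, 11: zelilabaavipari
surface: zelilabaavipari

cell NUM=vo, CLASS=ta, VEL=pa:
underlying: o-lulbaav-zof-iv
1. o -> e, u -> i / F C0 _: no change
2. p -> b, s -> z, t -> d / V _ V: no change
3. f -> v, k -> g, p -> b, t -> d / V _ V: fires at position(s) 11: olulbaavzoviv
4. 0 -> a / C _ C: inserts after position(s) 4, 8: olulabaavazoviv
surface: olulabaavazoviv

cell NUM=ib, CLASS=gu, VEL=ne:
underlying: k-lulbaav-pe-ru
1. o -> e, u -> i / F C0 _: fires at position(s) 12: klulbaavperi
2. p -> b, s -> z, t -> d / V _ V: no change
3. f -> v, k -> g, p -> b, t -> d / V _ V: no change
4. 0 -> a / C _ C: inserts after position(s) 1, 4, 8: kalulabaavaperi
surface: kalulabaavaperi


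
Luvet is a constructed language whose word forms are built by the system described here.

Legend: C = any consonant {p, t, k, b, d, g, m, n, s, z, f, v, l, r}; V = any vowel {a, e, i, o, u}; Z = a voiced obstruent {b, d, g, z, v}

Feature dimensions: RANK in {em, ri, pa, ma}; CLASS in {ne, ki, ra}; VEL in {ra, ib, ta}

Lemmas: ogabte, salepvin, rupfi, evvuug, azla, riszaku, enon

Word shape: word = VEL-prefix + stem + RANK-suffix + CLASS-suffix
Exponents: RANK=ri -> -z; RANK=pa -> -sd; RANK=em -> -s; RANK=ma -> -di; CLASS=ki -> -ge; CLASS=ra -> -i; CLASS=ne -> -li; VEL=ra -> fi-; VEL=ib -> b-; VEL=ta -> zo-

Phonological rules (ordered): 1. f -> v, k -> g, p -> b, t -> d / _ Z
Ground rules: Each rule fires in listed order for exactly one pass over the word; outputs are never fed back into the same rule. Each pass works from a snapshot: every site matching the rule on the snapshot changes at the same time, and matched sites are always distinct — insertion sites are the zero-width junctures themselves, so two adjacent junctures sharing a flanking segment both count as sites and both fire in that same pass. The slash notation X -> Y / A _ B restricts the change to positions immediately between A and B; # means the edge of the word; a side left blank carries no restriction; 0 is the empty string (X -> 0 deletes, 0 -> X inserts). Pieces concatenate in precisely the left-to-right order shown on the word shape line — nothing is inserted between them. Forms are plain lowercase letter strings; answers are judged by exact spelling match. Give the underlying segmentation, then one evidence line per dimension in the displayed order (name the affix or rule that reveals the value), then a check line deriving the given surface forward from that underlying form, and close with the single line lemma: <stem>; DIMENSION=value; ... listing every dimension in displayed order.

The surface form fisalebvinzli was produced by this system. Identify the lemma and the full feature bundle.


underlying: fi-salepvin-z-li
RANK=ri - signalled by the affix -z
CLASS=ne - signalled by the affix -li
VEL=ra - signalled by the affix fi-
check: fisalepvinzli -> fisalebvinzli
lemma: salepvin; RANK=ri; CLASS=ne; VEL=ra


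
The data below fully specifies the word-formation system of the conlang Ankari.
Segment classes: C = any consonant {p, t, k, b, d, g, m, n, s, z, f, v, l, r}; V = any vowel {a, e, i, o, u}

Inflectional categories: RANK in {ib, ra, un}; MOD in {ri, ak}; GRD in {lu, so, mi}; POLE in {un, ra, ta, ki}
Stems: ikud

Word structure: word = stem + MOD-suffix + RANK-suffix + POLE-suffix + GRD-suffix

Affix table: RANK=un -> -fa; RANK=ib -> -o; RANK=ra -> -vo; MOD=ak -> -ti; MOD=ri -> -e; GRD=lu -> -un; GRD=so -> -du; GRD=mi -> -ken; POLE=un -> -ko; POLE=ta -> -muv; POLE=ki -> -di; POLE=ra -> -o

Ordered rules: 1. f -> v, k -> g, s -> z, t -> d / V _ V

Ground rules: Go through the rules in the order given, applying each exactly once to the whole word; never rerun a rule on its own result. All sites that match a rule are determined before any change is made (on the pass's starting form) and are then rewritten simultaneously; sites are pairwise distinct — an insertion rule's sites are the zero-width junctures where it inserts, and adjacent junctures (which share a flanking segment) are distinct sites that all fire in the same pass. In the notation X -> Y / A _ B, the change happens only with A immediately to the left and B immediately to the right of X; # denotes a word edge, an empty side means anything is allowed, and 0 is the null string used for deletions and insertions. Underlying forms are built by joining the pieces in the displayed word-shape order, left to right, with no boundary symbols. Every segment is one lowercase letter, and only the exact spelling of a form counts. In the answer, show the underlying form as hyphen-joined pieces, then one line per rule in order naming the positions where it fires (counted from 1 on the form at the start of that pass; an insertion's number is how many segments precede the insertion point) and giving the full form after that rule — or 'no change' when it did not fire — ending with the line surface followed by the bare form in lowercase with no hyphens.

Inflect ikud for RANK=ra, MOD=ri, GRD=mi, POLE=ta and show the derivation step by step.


underlying: ikud-e-vo-muv-ken
1. f -> v, k -> g, s -> z, t -> d / V _ V: fires at position(s) 2: igudevomuvken
surface: igudevomuvken


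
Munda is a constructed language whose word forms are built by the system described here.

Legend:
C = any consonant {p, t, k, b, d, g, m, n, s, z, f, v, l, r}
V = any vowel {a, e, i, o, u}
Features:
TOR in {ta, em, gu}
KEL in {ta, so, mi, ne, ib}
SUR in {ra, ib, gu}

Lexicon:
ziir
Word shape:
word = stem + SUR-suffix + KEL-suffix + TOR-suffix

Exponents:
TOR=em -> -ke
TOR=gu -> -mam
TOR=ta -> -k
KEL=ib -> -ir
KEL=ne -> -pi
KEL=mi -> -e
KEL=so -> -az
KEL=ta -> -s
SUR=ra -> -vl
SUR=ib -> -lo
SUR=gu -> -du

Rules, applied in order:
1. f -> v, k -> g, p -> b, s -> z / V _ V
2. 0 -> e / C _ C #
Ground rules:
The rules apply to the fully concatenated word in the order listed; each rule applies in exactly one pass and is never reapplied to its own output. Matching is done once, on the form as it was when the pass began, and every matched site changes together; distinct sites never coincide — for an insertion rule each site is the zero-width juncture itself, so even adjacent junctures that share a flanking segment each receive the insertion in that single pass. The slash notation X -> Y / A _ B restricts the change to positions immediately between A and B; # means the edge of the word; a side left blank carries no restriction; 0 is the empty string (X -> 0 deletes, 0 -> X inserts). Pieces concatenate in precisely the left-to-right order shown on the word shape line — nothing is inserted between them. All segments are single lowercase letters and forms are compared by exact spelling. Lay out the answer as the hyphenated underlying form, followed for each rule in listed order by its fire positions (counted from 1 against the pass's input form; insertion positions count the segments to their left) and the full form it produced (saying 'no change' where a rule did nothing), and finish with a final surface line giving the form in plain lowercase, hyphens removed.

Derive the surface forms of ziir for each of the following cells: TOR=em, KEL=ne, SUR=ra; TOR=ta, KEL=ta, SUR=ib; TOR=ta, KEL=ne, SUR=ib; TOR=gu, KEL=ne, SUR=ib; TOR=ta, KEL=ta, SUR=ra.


cell TOR=em, KEL=ne, SUR=ra:
underlying: ziir-vl-pi-ke
1. f -> v, k -> g, p -> b, s -> z / V _ V: fires at position(s) 9: ziirvlpige
2. 0 -> e / C _ C #: no change
surface: ziirvlpige

cell TOR=ta, KEL=ta, SUR=ib:
underlying: ziir-lo-s-k
1. f -> v, k -> g, p -> b, s -> z / V _ V: no change
2. 0 -> e / C _ C #: inserts after position(s) 7: ziirlosek
surface: ziirlosek

cell TOR=ta, KEL=ne, SUR=ib:
underlying: ziir-lo-pi-k
1. f -> v, k -> g, p -> b, s -> z / V _ V: fires at position(s) 7: ziirlobik
2. 0 -> e / C _ C #: no change
surface: ziirlobik

cell TOR=gu, KEL=ne, SUR=ib:
underlying: ziir-lo-pi-mam
1. f -> v, k -> g, p -> b, s -> z / V _ V: fires at position(s) 7: ziirlobimam
2. 0 -> e / C _ C #: no change
surface: ziirlobimam

cell TOR=ta, KEL=ta, SUR=ra:
underlying: ziir-vl-s-k
1. f -> v, k -> g, p -> b, s -> z / V _ V: no change
2. 0 -> e / C _ C #: inserts after position(s) 7: ziirvlsek
surface: ziirvlsek


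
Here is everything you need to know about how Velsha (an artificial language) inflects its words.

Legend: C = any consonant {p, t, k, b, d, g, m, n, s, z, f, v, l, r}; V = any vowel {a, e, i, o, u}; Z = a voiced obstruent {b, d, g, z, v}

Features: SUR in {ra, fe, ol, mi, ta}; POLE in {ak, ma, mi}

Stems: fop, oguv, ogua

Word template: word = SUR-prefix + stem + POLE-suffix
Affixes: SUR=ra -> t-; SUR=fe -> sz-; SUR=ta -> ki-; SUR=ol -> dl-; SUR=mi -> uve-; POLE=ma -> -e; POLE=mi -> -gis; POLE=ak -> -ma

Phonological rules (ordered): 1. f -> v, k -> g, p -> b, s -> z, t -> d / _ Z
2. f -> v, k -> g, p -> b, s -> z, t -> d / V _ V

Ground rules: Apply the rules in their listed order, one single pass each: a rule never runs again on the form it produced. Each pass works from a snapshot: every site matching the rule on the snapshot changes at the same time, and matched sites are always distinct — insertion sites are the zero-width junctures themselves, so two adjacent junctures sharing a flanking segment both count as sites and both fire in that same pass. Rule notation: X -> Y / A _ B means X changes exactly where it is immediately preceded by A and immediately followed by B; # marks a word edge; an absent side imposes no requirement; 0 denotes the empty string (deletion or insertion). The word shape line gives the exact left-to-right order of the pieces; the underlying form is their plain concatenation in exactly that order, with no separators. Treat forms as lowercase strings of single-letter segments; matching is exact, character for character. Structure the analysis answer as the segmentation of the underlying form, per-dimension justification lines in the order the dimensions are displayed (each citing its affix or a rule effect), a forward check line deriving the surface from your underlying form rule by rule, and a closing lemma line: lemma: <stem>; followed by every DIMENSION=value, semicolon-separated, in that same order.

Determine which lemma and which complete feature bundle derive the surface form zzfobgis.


underlying: sz-fop-gis
SUR=fe - signalled by the affix sz-
POLE=mi - signalled by the affix -gis
check: szfopgis -> zzfobgis -> zzfobgis
lemma: fop; SUR=fe; POLE=mi


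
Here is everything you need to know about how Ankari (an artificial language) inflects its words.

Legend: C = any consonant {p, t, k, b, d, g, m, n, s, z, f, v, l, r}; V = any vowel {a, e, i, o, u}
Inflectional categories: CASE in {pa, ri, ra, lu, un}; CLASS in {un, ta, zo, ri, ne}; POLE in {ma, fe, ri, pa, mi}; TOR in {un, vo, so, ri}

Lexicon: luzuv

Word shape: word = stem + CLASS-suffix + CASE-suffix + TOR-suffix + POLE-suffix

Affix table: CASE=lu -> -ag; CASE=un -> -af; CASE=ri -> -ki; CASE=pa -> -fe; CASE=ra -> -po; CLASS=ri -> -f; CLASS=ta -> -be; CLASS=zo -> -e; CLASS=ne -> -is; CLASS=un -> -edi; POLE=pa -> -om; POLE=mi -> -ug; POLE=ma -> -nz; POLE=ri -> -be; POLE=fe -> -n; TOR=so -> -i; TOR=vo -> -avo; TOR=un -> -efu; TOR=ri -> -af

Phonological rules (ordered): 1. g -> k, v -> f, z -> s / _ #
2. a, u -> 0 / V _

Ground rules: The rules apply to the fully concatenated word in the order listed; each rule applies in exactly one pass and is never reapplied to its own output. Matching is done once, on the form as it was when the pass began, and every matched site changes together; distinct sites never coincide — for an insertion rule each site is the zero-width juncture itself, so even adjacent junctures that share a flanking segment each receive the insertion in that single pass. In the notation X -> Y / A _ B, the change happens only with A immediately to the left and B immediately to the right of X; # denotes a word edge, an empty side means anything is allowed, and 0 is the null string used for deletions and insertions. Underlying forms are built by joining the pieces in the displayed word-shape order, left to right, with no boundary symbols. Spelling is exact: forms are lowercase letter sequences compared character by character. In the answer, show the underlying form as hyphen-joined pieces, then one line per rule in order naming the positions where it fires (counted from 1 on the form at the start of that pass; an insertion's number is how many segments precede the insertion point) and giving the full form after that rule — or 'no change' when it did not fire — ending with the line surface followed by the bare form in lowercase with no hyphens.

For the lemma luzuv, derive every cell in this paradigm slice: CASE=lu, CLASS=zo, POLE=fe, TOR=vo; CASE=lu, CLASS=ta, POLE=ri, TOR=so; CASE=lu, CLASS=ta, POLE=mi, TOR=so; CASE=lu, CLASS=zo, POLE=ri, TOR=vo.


cell CASE=lu, CLASS=zo, POLE=fe, TOR=vo:
underlying: luzuv-e-ag-avo-n
1. g -> k, v -> f, z -> s / _ #: no change
2. a, u -> 0 / V _: fires at position(s) 7: luzuvegavon
surface: luzuvegavon

cell CASE=lu, CLASS=ta, POLE=ri, TOR=so:
underlying: luzuv-be-ag-i-be
1. g -> k, v -> f, z -> s / _ #: no change
2. a, u -> 0 / V _: fires at position(s) 8: luzuvbegibe
surface: luzuvbegibe

cell CASE=lu, CLASS=ta, POLE=mi, TOR=so:
underlying: luzuv-be-ag-i-ug
1. g -> k, v -> f, z -> s / _ #: fires at position(s) 12: luzuvbeagiuk
2. a, u -> 0 / V _: fires at position(s) 8, 11: luzuvbegik
surface: luzuvbegik

cell CASE=lu, CLASS=zo, POLE=ri, TOR=vo:
underlying: luzuv-e-ag-avo-be
1. g -> k, v -> f, z -> s / _ #: no change
2. a, u -> 0 / V _: fires at position(s) 7: luzuvegavobe
surface: luzuvegavobe


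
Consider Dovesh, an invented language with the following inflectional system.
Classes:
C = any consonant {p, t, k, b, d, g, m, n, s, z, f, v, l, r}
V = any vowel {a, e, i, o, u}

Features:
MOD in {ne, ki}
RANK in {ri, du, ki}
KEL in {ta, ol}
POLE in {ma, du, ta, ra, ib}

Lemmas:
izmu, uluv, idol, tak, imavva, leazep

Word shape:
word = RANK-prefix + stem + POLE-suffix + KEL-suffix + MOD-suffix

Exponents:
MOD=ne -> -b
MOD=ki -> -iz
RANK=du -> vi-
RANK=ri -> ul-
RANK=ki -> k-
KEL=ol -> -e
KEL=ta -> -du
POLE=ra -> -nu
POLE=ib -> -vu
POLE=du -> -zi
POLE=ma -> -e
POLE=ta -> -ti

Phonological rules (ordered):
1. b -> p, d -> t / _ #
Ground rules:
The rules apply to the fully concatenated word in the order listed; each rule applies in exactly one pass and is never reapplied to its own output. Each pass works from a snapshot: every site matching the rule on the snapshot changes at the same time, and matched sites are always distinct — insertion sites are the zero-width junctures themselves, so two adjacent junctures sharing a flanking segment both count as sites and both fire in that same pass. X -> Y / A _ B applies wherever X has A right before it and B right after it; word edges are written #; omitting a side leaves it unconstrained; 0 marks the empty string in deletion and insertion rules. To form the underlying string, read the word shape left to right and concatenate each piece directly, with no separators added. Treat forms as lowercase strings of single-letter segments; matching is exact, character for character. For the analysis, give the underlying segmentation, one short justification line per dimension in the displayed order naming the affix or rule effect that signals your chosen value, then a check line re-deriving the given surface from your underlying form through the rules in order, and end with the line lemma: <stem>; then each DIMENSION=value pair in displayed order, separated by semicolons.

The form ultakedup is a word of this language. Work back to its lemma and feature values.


underlying: ul-tak-e-du-b
MOD=ne - signalled by the affix -b
RANK=ri - signalled by the affix ul-
KEL=ta - signalled by the affix -du
POLE=ma - signalled by the affix -e
check: ultakedub -> ultakedup
lemma: tak; MOD=ne; RANK=ri; KEL=ta; POLE=ma


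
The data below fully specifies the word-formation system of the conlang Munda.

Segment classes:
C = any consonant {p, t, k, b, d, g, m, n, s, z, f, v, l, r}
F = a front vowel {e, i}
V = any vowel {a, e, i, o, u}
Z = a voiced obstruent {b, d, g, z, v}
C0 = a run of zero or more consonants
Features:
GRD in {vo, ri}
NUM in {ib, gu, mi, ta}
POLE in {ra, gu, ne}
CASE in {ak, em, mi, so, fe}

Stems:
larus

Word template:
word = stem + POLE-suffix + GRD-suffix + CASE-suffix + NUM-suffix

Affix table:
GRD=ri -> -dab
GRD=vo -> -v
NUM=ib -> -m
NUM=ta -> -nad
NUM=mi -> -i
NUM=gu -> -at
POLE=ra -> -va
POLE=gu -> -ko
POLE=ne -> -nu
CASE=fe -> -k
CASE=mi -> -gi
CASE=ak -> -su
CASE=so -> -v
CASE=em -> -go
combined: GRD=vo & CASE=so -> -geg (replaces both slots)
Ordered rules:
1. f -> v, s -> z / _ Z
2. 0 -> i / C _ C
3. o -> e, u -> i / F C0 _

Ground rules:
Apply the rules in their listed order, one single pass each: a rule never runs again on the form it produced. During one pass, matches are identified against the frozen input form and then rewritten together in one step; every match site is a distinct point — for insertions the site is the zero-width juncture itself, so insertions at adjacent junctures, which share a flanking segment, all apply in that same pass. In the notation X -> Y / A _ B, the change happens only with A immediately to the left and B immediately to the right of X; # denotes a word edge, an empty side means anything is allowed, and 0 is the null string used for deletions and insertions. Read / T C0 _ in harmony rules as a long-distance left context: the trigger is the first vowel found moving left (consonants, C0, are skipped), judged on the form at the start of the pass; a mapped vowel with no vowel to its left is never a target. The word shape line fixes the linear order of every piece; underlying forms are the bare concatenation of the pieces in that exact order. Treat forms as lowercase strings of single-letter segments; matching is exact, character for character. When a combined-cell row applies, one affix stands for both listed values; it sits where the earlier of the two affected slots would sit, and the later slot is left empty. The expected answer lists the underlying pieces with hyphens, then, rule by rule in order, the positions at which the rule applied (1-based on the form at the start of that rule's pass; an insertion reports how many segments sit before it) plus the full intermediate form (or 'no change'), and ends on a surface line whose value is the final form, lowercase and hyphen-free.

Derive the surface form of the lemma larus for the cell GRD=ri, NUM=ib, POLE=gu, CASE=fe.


underlying: larus-ko-dab-k-m
1. f -> v, s -> z / _ Z: no change
2. 0 -> i / C _ C: inserts after position(s) 5, 10, 11: larusikodabikim
3. o -> e, u -> i / F C0 _: fires at position(s) 8: larusikedabikim
surface: larusikedabikim


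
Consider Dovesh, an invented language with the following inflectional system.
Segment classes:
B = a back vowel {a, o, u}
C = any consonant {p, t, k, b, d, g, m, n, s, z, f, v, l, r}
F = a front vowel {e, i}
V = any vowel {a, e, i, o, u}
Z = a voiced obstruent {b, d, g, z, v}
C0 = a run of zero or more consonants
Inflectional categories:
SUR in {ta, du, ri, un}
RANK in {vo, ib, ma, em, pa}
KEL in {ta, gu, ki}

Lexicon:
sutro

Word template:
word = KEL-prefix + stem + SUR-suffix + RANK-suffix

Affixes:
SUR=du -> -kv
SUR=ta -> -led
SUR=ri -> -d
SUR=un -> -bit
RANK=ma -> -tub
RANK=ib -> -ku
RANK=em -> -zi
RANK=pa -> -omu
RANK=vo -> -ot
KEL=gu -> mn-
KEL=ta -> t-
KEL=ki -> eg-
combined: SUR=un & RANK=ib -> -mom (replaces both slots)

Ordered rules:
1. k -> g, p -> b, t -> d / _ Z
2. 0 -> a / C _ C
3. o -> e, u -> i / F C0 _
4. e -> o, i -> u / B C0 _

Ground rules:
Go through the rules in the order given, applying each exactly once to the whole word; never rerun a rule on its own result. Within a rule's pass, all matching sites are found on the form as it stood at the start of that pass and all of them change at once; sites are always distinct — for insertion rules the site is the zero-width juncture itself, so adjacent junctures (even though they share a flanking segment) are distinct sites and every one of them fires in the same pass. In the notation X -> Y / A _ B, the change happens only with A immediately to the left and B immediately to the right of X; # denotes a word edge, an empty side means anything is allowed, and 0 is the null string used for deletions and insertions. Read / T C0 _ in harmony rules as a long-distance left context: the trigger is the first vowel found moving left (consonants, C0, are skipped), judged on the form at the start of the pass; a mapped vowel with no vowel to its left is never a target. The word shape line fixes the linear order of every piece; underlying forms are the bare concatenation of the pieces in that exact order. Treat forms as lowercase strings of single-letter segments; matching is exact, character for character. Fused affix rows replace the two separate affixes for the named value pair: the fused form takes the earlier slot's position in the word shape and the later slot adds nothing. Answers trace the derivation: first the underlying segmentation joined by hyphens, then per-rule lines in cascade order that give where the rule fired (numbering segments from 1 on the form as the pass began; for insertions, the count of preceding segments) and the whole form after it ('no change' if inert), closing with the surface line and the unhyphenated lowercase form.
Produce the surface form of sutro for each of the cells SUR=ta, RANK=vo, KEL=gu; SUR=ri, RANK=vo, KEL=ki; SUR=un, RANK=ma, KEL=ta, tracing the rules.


cell SUR=ta, RANK=vo, KEL=gu:
underlying: mn-sutro-led-ot
1. k -> g, p -> b, t -> d / _ Z: no change
2. 0 -> a / C _ C: inserts after position(s) 1, 2, 5: manasutaroledot
3. o -> e, u -> i / F C0 _: fires at position(s) 14: manasutaroledet
4. e -> o, i -> u / B C0 _: fires at position(s) 12: manasutarolodet
surface: manasutarolodet

cell SUR=ri, RANK=vo, KEL=ki:
underlying: eg-sutro-d-ot
1. k -> g, p -> b, t -> d / _ Z: no change
2. 0 -> a / C _ C: inserts after position(s) 2, 5: egasutarodot
3. o -> e, u -> i / F C0 _: no change
4. e -> o, i -> u / B C0 _: no change
surface: egasutarodot

cell SUR=un, RANK=ma, KEL=ta:
underlying: t-sutro-bit-tub
1. k -> g, p -> b, t -> d / _ Z: no change
2. 0 -> a / C _ C: inserts after position(s) 1, 4, 9: tasutarobitatub
3. o -> e, u -> i / F C0 _: no change
4. e -> o, i -> u / B C0 _: fires at position(s) 10: tasutarobutatub
surface: tasutarobutatub


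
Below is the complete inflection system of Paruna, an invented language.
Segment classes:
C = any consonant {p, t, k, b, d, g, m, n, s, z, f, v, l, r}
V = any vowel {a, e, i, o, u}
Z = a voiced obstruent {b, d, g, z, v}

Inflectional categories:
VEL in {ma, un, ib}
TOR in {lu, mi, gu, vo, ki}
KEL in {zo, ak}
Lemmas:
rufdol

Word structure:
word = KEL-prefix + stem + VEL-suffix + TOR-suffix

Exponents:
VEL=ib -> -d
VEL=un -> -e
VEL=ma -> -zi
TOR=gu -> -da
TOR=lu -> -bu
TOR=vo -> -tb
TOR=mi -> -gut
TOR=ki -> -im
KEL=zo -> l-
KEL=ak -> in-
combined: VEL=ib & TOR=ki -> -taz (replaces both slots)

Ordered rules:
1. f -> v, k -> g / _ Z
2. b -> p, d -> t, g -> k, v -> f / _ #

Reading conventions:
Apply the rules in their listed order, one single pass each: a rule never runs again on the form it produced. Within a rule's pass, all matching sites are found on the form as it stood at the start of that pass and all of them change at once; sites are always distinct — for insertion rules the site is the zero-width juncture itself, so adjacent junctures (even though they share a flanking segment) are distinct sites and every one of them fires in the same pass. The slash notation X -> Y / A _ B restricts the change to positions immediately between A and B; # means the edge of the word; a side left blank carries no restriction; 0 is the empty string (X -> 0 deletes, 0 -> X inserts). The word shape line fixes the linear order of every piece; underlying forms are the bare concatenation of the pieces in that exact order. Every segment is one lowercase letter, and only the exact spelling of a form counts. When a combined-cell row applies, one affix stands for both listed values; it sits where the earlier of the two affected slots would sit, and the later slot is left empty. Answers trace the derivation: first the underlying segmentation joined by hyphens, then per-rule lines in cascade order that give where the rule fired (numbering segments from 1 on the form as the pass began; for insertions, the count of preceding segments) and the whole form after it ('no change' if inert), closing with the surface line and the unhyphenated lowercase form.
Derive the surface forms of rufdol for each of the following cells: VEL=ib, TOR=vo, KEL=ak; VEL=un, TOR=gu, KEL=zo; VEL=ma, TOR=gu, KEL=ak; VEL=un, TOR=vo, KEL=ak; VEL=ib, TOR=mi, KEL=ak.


cell VEL=ib, TOR=vo, KEL=ak:
underlying: in-rufdol-d-tb
1. f -> v, k -> g / _ Z: fires at position(s) 5: inruvdoldtb
2. b -> p, d -> t, g -> k, v -> f / _ #: fires at position(s) 11: inruvdoldtp
surface: inruvdoldtp

cell VEL=un, TOR=gu, KEL=zo:
underlying: l-rufdol-e-da
1. f -> v, k -> g / _ Z: fires at position(s) 4: lruvdoleda
2. b -> p, d -> t, g -> k, v -> f / _ #: no change
surface: lruvdoleda

cell VEL=ma, TOR=gu, KEL=ak:
underlying: in-rufdol-zi-da
1. f -> v, k -> g / _ Z: fires at position(s) 5: inruvdolzida
2. b -> p, d -> t, g -> k, v -> f / _ #: no change
surface: inruvdolzida

cell VEL=un, TOR=vo, KEL=ak:
underlying: in-rufdol-e-tb
1. f -> v, k -> g / _ Z: fires at position(s) 5: inruvdoletb
2. b -> p, d -> t, g -> k, v -> f / _ #: fires at position(s) 11: inruvdoletp
surface: inruvdoletp

cell VEL=ib, TOR=mi, KEL=ak:
underlying: in-rufdol-d-gut
1. f -> v, k -> g / _ Z: fires at position(s) 5: inruvdoldgut
2. b -> p, d -> t, g -> k, v -> f / _ #: no change
surface: inruvdoldgut


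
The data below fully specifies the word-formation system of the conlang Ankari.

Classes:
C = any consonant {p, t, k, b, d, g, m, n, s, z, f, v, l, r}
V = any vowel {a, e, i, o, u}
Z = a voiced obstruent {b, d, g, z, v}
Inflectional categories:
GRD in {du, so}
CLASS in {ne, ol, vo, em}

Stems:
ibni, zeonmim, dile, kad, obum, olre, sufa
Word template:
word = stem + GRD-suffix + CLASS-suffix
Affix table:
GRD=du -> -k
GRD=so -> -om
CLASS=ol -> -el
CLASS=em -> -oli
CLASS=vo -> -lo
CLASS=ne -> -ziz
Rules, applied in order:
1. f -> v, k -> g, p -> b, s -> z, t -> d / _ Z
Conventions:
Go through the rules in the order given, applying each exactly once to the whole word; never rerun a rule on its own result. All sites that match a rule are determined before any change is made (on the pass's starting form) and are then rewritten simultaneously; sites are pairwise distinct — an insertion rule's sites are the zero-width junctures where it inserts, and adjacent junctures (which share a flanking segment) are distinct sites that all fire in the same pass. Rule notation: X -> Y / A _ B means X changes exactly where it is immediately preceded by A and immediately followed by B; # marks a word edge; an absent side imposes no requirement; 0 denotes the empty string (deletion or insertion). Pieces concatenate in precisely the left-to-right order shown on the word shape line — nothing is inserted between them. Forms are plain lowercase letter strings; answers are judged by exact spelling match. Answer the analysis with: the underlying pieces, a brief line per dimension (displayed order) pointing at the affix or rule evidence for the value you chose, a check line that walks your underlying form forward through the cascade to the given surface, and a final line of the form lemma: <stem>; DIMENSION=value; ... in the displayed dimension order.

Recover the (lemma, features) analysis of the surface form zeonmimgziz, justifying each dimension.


underlying: zeonmim-k-ziz
GRD=du - signalled by the affix -k
CLASS=ne - signalled by the affix -ziz
check: zeonmimkziz -> zeonmimgziz
lemma: zeonmim; GRD=du; CLASS=ne


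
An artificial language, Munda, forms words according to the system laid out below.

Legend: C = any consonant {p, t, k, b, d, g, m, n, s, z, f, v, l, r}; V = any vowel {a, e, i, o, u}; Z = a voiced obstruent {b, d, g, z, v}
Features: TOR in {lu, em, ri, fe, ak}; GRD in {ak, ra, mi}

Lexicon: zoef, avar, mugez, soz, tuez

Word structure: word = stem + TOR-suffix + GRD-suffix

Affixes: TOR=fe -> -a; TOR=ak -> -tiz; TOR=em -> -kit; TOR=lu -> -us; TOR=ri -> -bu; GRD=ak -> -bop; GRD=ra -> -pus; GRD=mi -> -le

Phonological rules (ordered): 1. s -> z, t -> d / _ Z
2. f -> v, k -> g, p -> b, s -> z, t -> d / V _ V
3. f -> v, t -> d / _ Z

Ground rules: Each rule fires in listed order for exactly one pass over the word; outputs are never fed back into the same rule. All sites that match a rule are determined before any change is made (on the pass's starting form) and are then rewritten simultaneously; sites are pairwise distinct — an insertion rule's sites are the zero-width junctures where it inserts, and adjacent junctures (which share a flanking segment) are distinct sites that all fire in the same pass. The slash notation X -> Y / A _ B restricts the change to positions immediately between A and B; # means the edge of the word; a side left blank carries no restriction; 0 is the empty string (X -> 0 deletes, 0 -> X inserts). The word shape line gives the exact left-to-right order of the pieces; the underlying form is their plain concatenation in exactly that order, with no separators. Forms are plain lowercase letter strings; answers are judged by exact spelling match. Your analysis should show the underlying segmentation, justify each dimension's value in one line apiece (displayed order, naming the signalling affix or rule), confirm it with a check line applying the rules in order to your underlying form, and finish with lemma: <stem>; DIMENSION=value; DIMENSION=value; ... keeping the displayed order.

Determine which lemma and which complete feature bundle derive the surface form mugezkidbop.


underlying: mugez-kit-bop
TOR=em - signalled by the affix -kit
GRD=ak - signalled by the affix -bop
check: mugezkitbop -> mugezkidbop -> mugezkidbop -> mugezkidbop
lemma: mugez; TOR=em; GRD=ak


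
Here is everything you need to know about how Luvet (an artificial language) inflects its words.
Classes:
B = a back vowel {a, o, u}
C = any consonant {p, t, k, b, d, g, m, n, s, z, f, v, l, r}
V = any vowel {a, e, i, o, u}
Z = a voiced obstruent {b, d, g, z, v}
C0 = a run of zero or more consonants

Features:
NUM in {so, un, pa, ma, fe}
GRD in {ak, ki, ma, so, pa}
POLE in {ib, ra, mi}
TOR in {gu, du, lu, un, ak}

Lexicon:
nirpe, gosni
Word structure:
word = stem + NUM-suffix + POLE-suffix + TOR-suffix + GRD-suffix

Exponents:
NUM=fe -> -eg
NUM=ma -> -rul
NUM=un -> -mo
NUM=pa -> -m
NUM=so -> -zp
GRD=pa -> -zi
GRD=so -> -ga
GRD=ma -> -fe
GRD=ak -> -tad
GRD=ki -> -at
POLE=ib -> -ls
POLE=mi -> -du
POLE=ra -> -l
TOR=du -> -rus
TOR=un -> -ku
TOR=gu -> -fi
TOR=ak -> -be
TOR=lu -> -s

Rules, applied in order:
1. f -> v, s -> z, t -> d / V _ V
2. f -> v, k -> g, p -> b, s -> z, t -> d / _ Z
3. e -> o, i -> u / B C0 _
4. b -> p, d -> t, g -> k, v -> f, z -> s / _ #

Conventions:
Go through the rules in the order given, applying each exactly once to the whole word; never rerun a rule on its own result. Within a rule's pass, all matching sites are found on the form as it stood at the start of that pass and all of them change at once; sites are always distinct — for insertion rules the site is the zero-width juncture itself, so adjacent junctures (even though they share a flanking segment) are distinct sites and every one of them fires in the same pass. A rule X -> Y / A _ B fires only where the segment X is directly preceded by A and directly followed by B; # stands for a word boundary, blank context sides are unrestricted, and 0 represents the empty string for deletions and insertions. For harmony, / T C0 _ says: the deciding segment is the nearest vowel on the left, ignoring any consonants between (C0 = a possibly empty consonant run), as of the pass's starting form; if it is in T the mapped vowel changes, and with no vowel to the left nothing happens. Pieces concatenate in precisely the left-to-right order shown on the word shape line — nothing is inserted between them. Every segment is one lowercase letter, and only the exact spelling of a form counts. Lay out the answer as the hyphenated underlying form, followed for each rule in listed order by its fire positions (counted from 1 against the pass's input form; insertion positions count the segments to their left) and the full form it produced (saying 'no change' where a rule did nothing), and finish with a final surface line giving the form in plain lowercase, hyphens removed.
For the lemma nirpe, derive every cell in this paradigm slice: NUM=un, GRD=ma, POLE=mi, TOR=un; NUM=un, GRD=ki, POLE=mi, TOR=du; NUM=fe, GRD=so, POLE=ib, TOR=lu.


cell NUM=un, GRD=ma, POLE=mi, TOR=un:
underlying: nirpe-mo-du-ku-fe
1. f -> v, s -> z, t -> d / V _ V: fires at position(s) 12: nirpemodukuve
2. f -> v, k -> g, p -> b, s -> z, t -> d / _ Z: no change
3. e -> o, i -> u / B C0 _: fires at position(s) 13: nirpemodukuvo
4. b -> p, d -> t, g -> k, v -> f, z -> s / _ #: no change
surface: nirpemodukuvo

cell NUM=un, GRD=ki, POLE=mi, TOR=du:
underlying: nirpe-mo-du-rus-at
1. f -> v, s -> z, t -> d / V _ V: fires at position(s) 12: nirpemoduruzat
2. f -> v, k -> g, p -> b, s -> z, t -> d / _ Z: no change
3. e -> o, i -> u / B C0 _: no change
4. b -> p, d -> t, g -> k, v -> f, z -> s / _ #: no change
surface: nirpemoduruzat

cell NUM=fe, GRD=so, POLE=ib, TOR=lu:
underlying: nirpe-eg-ls-s-ga
1. f -> v, s -> z, t -> d / V _ V: no change
2. f -> v, k -> g, p -> b, s -> z, t -> d / _ Z: fires at position(s) 10: nirpeeglszga
3. e -> o, i -> u / B C0 _: no change
4. b -> p, d -> t, g -> k, v -> f, z -> s / _ #: no change
surface: nirpeeglszga


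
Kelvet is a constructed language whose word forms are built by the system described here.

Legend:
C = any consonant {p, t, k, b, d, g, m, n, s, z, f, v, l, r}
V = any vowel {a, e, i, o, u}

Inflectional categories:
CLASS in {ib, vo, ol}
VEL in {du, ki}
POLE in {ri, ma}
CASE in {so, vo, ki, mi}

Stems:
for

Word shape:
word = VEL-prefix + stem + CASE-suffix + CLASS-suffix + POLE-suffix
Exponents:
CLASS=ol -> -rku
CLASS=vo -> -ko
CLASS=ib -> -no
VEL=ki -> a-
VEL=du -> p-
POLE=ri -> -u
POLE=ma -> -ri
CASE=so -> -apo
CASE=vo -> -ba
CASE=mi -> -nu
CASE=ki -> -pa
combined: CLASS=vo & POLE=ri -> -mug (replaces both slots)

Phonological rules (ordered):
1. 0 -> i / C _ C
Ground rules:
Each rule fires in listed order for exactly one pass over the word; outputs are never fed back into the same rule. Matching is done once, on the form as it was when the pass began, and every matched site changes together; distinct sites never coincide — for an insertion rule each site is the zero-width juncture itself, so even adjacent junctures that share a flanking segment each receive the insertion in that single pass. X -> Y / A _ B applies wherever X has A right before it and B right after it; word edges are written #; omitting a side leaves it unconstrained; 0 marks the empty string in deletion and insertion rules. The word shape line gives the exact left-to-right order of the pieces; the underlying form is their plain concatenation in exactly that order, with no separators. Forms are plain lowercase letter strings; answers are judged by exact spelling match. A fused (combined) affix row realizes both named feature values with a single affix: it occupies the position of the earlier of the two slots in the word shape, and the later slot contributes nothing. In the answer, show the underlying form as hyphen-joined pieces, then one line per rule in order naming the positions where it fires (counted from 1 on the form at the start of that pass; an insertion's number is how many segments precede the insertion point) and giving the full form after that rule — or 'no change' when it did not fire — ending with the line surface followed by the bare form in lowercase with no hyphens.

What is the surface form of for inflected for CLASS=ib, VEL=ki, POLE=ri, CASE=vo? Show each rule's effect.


underlying: a-for-ba-no-u
1. 0 -> i / C _ C: inserts after position(s) 4: aforibanou
surface: aforibanou


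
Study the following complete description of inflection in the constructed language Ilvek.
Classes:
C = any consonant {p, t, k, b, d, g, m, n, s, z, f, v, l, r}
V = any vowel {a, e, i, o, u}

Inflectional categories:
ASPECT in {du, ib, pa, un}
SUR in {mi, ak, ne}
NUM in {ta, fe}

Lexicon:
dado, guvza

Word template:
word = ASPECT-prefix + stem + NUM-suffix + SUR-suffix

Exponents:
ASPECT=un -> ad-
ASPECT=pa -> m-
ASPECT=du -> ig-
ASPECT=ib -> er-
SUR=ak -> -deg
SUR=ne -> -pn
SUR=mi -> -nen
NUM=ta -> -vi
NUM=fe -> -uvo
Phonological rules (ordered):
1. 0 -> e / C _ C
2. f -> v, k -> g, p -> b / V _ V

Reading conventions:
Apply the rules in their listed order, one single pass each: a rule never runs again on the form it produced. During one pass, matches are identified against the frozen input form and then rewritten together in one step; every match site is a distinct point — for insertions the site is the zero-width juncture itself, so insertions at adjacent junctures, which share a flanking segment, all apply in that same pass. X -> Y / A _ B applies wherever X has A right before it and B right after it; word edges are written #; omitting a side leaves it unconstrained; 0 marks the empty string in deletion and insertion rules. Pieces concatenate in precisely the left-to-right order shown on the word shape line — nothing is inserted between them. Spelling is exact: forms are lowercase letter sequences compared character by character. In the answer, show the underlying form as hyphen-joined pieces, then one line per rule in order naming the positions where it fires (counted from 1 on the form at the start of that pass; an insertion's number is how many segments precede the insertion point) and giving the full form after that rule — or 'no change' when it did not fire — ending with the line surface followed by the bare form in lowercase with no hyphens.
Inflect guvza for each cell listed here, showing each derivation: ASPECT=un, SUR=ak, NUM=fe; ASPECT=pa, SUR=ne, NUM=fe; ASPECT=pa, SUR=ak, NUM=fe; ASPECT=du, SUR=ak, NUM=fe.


cell ASPECT=un, SUR=ak, NUM=fe:
underlying: ad-guvza-uvo-deg
1. 0 -> e / C _ C: inserts after position(s) 2, 5: adeguvezauvodeg
2. f -> v, k -> g, p -> b / V _ V: no change
surface: adeguvezauvodeg

cell ASPECT=pa, SUR=ne, NUM=fe:
underlying: m-guvza-uvo-pn
1. 0 -> e / C _ C: inserts after position(s) 1, 4, 10: meguvezauvopen
2. f -> v, k -> g, p -> b / V _ V: fires at position(s) 12: meguvezauvoben
surface: meguvezauvoben

cell ASPECT=pa, SUR=ak, NUM=fe:
underlying: m-guvza-uvo-deg
1. 0 -> e / C _ C: inserts after position(s) 1, 4: meguvezauvodeg
2. f -> v, k -> g, p -> b / V _ V: no change
surface: meguvezauvodeg

cell ASPECT=du, SUR=ak, NUM=fe:
underlying: ig-guvza-uvo-deg
1. 0 -> e / C _ C: inserts after position(s) 2, 5: igeguvezauvodeg
2. f -> v, k -> g, p -> b / V _ V: no change
surface: igeguvezauvodeg
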